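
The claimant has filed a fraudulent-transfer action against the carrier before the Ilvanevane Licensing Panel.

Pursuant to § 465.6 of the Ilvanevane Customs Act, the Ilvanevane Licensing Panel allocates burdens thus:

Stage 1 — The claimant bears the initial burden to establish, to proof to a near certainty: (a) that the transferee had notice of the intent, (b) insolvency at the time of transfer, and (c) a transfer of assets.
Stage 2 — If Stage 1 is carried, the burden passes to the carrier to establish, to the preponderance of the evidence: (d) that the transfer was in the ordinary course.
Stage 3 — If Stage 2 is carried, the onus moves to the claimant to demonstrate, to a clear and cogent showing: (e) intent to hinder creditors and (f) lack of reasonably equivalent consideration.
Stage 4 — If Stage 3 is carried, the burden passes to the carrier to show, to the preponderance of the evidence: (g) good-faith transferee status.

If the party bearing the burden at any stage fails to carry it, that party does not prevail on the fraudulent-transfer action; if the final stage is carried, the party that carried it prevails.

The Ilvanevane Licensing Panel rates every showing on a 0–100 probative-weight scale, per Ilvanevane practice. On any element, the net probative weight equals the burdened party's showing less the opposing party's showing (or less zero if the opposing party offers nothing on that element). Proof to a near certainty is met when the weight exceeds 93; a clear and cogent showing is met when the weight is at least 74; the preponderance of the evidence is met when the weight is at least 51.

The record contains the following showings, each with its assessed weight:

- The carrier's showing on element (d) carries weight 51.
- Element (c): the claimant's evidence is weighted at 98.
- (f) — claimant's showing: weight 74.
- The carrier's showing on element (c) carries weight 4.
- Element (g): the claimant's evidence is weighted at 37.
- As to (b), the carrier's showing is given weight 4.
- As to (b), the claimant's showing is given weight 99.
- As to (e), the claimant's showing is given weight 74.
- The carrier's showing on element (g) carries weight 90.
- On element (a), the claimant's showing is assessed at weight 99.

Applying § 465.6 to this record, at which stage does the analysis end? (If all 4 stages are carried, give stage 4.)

Stage 1 (claimant, proof to a near certainty, weight exceeds 93): (a) 99 > 93 — meets; (b) net 99−4=95 > 93 — meets; (c) net 98−4=94 > 93 — meets.
  Stage 1 is satisfied; the onus moves to the carrier.
Stage 2 (carrier, the preponderance of the evidence, weight is at least 51): (d) 51 ≥ 51 — meets.
  Stage 2 is satisfied; the onus moves to the claimant.
Stage 3 (claimant, a clear and cogent showing, weight is at least 74): (e) 74 ≥ 74 — meets; (f) 74 ≥ 74 — meets.
  All elements met. The burden passes to the carrier.
Stage 4 (carrier, the preponderance of the evidence, weight is at least 51): (g) net 90−37=53 ≥ 51 — meets.
  All elements met at the final stage.
All stages carried — the carrier prevails.

stage 4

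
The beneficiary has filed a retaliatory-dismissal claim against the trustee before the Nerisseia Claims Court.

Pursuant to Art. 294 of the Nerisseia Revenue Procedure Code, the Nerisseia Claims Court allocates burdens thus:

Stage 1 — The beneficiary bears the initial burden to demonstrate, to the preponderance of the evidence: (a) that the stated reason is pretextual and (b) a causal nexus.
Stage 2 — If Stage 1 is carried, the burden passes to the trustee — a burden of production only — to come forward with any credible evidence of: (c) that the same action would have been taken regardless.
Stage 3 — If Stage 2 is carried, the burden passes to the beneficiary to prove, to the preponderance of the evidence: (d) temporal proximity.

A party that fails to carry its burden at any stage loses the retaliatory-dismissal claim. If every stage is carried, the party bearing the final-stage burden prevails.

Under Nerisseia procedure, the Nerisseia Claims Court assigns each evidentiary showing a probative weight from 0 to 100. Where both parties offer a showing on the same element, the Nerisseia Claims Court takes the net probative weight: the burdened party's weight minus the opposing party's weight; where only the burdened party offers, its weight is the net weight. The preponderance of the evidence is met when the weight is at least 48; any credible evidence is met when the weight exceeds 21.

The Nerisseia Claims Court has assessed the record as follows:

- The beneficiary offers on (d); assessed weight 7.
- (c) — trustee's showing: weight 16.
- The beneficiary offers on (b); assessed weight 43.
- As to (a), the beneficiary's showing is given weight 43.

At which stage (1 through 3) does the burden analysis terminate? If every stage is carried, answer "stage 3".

stage 1

Stage 1 (beneficiary, the preponderance of the evidence, weight is at least 48): (a) 43 < 48 — fails; (b) 43 < 48 — fails.
  Stage 1 not carried; the beneficiary fails its burden.
So the trustee prevails.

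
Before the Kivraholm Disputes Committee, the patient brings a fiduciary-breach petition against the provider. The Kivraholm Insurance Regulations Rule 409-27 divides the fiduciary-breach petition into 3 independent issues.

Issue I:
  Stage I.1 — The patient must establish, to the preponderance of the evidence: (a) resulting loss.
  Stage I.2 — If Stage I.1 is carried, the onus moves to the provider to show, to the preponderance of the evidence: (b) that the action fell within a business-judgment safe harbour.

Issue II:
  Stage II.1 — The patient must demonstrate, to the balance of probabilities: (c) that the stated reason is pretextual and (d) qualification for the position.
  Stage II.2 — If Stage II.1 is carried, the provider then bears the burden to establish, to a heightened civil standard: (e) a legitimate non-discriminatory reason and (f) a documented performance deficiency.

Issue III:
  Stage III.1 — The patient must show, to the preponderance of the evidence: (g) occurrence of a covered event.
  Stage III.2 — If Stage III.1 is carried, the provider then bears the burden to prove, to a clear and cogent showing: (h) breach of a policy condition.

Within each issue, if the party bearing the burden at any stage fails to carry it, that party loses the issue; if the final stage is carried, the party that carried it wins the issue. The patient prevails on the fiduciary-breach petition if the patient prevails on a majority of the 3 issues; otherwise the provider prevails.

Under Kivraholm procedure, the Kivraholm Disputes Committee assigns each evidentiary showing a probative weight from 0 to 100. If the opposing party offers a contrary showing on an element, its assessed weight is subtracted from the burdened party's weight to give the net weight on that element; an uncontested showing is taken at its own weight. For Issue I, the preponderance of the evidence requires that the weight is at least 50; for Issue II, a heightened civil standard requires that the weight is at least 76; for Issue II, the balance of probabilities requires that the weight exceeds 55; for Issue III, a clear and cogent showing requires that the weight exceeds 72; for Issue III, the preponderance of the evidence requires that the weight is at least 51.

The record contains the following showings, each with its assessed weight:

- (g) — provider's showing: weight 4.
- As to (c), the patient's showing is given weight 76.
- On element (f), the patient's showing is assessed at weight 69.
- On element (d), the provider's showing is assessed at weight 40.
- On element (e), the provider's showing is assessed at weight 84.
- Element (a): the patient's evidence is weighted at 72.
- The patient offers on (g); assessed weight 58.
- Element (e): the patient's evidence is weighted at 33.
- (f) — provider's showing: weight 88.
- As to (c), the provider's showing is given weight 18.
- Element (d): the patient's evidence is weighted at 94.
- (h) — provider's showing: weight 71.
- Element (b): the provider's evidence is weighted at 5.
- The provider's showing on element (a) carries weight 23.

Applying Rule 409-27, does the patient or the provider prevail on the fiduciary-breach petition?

— Issue I —
Stage I.1 — burden on patient; standard: the preponderance of the evidence (weight is at least 50).
    (a): 72 − 23 = 49 < 50 [not met]
  Not every element is met, so the patient fails to carry Stage I.1.
The provider prevails on this issue.
— Issue II —
At Stage II.1 the patient must meet the balance of probabilities (weight exceeds 55): on (c) the weight is 76 less the opposing 18 gives net 58, which does exceed 55, so (c) meets the standard; on (d) the weight is 94 less the opposing 40 gives net 54, which does not exceed 55, so (d) does not meet the standard.
  Not every element is met, so the patient fails to carry Stage II.1.
So the provider prevails on this issue.
— Issue III —
At Stage III.1 the patient must meet the preponderance of the evidence (weight is at least 51): on (g) the weight is 58 less the opposing 4 gives net 54, which does reach 51, so (g) meets the standard.
  Stage III.1 is satisfied; the onus moves to the provider.
At Stage III.2 the provider must meet a clear and cogent showing (weight exceeds 72): on (h) the weight is 71, ≤ 72, so (h) does not meet the standard.
  Stage III.2 not carried; the provider fails its burden.
The analysis ends at Stage III.2; the patient prevails on this issue.
Per-issue: Issue I → provider; Issue II → provider; Issue III → patient. The patient must prevail on a majority of issues; overall, the provider prevails.

provider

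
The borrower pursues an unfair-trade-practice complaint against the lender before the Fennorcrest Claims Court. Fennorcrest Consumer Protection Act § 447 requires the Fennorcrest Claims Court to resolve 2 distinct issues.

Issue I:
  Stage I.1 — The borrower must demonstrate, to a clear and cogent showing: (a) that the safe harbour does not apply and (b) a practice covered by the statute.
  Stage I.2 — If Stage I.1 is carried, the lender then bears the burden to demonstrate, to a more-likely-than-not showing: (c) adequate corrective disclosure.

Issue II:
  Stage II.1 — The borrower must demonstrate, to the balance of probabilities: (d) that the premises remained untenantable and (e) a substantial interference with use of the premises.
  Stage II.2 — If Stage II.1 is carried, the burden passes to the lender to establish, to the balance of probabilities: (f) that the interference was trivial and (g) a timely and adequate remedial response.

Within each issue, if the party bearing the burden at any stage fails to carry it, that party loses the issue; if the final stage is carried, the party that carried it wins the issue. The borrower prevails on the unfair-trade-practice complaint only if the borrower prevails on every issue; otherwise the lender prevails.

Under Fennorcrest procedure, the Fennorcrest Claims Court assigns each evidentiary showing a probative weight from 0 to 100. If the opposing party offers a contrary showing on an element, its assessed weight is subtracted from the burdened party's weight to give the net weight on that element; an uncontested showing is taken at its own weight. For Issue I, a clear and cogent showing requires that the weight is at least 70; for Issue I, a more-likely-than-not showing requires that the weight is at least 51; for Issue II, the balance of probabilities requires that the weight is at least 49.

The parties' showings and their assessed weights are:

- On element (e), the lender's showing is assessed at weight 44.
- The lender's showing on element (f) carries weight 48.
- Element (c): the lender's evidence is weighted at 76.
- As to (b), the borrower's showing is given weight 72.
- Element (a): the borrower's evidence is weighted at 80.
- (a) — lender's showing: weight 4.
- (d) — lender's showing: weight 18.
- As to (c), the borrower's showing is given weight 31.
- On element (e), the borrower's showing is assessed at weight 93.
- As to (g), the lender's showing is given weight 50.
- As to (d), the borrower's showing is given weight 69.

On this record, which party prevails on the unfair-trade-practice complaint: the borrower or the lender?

borrower

— Issue I —
Stage I.1 — burden on borrower; standard: a clear and cogent showing (weight is at least 70).
    (a): 80 − 4 = 76 ≥ 70 [met]
    (b): 72 ≥ 70 [met]
  Stage I.1 carried; the burden shifts to the lender.
Stage I.2 — burden on lender; standard: a more-likely-than-not showing (weight is at least 51).
    (c): 76 − 31 = 45 < 51 [not met]
  The lender does not carry Stage I.2.
The analysis ends at Stage I.2; the borrower prevails on this issue.
— Issue II —
At Stage II.1 the borrower must meet the balance of probabilities (weight is at least 49): on (d) the weight is 69 less the opposing 18 gives net 51, ≥ 49, so (d) meets the standard; on (e) the weight is 93 less the opposing 44 gives net 49, ≥ 49, so (e) meets the standard.
  The borrower carries Stage II.1; the lender now bears the burden.
At Stage II.2 the lender must meet the balance of probabilities (weight is at least 49): on (f) the weight is 48, < 49, so (f) does not meet the standard; on (g) the weight is 50, ≥ 49, so (g) meets the standard.
  Not every element is met, so the lender fails to carry Stage II.2.
The analysis ends at Stage II.2; the borrower prevails on this issue.
Per-issue: Issue I → borrower; Issue II → borrower. The borrower must prevail on every issue; overall, the borrower prevails.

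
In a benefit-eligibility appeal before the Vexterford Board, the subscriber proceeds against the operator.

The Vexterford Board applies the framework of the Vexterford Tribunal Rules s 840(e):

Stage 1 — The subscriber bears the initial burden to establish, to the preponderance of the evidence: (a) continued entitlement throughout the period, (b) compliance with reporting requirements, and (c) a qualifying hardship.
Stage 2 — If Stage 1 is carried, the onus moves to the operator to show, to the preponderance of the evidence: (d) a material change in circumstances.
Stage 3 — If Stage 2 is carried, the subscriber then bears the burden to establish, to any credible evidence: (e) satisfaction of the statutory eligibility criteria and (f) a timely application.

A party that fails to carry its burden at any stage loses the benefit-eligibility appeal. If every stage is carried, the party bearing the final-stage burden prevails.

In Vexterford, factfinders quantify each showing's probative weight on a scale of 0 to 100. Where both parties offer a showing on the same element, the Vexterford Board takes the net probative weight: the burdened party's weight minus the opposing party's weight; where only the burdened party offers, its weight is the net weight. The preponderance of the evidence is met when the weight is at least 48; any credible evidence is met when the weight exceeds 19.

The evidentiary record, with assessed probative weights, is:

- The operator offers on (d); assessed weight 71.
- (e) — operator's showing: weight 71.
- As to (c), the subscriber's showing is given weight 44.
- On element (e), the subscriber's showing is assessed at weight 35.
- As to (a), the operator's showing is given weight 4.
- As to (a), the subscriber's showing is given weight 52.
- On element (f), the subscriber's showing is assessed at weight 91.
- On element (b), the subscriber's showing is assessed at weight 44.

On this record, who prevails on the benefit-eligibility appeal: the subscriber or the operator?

operator

Stage 1 — burden on subscriber; standard: the preponderance of the evidence (weight is at least 48).
    (a): 52 − 4 = 48 ≥ 48 [met]
    (b): 44 < 48 [not met]
    (c): 44 < 48 [not met]
  Not every element is met, so the subscriber fails to carry Stage 1.
The operator prevails.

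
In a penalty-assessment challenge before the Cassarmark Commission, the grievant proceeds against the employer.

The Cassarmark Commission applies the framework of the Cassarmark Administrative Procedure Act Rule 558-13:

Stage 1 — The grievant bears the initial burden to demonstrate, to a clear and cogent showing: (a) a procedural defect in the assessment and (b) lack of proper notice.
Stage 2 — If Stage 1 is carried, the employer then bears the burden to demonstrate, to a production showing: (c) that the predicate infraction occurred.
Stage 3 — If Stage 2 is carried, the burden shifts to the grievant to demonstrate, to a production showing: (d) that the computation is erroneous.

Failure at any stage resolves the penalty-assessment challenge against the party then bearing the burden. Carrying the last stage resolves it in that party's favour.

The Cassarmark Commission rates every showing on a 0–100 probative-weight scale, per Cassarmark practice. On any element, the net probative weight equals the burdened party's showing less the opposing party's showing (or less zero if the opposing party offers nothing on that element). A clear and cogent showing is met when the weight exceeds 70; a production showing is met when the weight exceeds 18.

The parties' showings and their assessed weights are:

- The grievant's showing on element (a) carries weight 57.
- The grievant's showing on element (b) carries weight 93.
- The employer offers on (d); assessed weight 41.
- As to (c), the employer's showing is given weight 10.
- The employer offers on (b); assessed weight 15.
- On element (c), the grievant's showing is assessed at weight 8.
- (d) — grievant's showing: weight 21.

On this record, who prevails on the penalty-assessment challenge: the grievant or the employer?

employer

At Stage 1 the grievant must meet a clear and cogent showing (weight exceeds 70): on (a) the weight is 57, ≤ 70, so (a) does not meet the standard; on (b) the weight is 93 less the opposing 15 gives net 78, which does exceed 70, so (b) meets the standard.
  Not every element is met, so the grievant fails to carry Stage 1.
The analysis ends at Stage 1; the employer prevails.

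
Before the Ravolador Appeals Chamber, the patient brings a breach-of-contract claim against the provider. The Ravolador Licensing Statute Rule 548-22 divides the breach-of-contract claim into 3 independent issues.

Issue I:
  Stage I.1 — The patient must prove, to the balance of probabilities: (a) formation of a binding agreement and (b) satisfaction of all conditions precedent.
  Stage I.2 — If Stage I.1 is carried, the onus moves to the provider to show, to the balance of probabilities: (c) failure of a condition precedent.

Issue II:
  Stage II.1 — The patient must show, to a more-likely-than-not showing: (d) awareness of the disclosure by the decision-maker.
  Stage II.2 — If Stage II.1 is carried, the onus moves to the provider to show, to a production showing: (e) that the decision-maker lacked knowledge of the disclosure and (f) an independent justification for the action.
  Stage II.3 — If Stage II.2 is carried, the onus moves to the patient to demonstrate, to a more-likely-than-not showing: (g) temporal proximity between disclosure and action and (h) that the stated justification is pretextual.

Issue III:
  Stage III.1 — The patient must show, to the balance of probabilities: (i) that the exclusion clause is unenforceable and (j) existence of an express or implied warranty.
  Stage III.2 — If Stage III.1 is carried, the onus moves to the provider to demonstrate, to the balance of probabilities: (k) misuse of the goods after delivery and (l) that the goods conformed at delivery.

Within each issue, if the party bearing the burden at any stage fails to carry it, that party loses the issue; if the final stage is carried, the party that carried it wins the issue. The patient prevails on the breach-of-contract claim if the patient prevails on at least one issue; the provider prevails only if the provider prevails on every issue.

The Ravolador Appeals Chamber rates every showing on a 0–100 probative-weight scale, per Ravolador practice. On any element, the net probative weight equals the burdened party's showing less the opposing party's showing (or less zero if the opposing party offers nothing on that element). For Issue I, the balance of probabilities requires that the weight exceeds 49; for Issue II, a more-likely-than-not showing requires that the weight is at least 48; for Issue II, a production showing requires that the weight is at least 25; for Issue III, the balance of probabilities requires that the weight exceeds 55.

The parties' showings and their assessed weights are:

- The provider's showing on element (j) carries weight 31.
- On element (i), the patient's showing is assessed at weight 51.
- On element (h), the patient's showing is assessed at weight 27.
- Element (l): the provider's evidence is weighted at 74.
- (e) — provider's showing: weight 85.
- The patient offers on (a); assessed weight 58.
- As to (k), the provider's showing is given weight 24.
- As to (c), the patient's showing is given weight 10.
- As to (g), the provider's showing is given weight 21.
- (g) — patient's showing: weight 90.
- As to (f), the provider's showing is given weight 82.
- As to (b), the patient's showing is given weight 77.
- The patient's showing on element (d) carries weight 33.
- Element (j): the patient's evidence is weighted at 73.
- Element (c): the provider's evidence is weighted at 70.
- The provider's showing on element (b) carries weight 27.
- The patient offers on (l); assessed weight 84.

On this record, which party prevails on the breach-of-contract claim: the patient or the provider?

— Issue I —
Stage I.1 — burden on patient; standard: the balance of probabilities (weight exceeds 49).
    (a): 58 > 49 [met]
    (b): 77 − 27 = 50 > 49 [met]
  Stage I.1 is satisfied; the onus moves to the provider.
Stage I.2 — burden on provider; standard: the balance of probabilities (weight exceeds 49).
    (c): 70 − 10 = 60 > 49 [met]
  The provider carries the last stage.
Every stage carried; the provider prevails on this issue.
— Issue II —
Stage II.1 — burden on patient; standard: a more-likely-than-not showing (weight is at least 48).
    (d): 33 < 48 [not met]
  Not every element is met, so the patient fails to carry Stage II.1.
So the provider prevails on this issue.
— Issue III —
Stage III.1 — burden on patient; standard: the balance of probabilities (weight exceeds 55).
    (i): 51 ≤ 55 [not met]
    (j): 73 − 31 = 42 ≤ 55 [not met]
  Stage III.1 not carried; the patient fails its burden.
So the provider prevails on this issue.
Per-issue: Issue I → provider; Issue II → provider; Issue III → provider. The patient must prevail on at least one issue; overall, the provider prevails.

provider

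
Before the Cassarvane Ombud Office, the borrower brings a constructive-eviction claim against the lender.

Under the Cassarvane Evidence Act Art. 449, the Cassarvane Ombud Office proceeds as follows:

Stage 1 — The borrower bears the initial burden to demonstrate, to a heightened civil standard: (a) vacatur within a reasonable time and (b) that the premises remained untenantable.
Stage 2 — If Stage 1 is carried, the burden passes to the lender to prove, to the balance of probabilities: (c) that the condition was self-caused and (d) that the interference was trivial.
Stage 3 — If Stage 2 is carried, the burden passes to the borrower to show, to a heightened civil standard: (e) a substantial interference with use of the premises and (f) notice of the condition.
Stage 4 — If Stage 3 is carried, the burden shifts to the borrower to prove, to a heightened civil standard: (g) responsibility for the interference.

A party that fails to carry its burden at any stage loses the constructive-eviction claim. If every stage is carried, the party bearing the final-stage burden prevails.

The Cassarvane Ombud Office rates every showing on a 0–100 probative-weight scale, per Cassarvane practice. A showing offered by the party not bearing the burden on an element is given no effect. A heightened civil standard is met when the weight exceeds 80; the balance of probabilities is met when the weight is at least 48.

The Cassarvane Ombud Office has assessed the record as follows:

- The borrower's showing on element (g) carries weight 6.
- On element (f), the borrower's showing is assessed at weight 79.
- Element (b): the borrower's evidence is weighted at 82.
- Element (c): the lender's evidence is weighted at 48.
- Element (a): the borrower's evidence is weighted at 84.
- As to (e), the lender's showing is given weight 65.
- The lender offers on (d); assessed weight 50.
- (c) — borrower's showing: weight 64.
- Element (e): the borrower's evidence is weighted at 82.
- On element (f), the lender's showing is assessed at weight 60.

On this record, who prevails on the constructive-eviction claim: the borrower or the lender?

lender

Stage 1 (borrower, a heightened civil standard, weight exceeds 80): (a) 84 > 80 — meets; (b) 82 > 80 — meets.
  Stage 1 carried; the burden shifts to the lender.
Stage 2 (lender, the balance of probabilities, weight is at least 48): (c) 48 (borrower's 64 disregarded) ≥ 48 — meets; (d) 50 ≥ 48 — meets.
  The lender carries Stage 2; the borrower now bears the burden.
Stage 3 (borrower, a heightened civil standard, weight exceeds 80): (e) 82 (lender's 65 disregarded) > 80 — meets; (f) 79 (lender's 60 disregarded) ≤ 80 — fails.
  Not every element is met, so the borrower fails to carry Stage 3.
The lender prevails.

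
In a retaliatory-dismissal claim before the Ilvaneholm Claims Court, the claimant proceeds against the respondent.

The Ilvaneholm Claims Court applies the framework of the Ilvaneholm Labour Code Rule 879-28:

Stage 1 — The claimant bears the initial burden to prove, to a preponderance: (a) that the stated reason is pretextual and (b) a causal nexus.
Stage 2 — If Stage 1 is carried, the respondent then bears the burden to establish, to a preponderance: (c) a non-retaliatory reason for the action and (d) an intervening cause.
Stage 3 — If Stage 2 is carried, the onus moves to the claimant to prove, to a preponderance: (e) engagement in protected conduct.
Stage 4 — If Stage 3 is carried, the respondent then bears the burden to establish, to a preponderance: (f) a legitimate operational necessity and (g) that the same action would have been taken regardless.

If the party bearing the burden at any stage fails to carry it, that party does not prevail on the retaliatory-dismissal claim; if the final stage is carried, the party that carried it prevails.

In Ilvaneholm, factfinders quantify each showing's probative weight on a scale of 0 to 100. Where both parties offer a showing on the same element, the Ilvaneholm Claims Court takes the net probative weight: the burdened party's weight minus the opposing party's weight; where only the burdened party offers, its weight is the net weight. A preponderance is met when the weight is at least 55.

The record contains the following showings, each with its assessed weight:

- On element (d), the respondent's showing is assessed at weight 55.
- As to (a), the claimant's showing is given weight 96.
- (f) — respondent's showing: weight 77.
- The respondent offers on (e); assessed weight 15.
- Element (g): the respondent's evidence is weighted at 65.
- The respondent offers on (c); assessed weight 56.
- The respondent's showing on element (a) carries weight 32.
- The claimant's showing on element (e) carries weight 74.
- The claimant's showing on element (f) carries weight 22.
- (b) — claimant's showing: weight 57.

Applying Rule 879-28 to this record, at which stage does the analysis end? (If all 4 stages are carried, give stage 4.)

Stage 1 — burden on claimant; standard: a preponderance (weight is at least 55).
    (a): 96 − 32 = 64 ≥ 55 [met]
    (b): 57 ≥ 55 [met]
  Stage 1 carried; the burden shifts to the respondent.
Stage 2 — burden on respondent; standard: a preponderance (weight is at least 55).
    (c): 56 ≥ 55 [met]
    (d): 55 ≥ 55 [met]
  Stage 2 carried; the burden shifts to the claimant.
Stage 3 — burden on claimant; standard: a preponderance (weight is at least 55).
    (e): 74 − 15 = 59 ≥ 55 [met]
  The claimant carries Stage 3; the respondent now bears the burden.
Stage 4 — burden on respondent; standard: a preponderance (weight is at least 55).
    (f): 77 − 22 = 55 ≥ 55 [met]
    (g): 65 ≥ 55 [met]
  Stage 4 carried; the final stage is satisfied.
All stages carried — the respondent prevails.

stage 4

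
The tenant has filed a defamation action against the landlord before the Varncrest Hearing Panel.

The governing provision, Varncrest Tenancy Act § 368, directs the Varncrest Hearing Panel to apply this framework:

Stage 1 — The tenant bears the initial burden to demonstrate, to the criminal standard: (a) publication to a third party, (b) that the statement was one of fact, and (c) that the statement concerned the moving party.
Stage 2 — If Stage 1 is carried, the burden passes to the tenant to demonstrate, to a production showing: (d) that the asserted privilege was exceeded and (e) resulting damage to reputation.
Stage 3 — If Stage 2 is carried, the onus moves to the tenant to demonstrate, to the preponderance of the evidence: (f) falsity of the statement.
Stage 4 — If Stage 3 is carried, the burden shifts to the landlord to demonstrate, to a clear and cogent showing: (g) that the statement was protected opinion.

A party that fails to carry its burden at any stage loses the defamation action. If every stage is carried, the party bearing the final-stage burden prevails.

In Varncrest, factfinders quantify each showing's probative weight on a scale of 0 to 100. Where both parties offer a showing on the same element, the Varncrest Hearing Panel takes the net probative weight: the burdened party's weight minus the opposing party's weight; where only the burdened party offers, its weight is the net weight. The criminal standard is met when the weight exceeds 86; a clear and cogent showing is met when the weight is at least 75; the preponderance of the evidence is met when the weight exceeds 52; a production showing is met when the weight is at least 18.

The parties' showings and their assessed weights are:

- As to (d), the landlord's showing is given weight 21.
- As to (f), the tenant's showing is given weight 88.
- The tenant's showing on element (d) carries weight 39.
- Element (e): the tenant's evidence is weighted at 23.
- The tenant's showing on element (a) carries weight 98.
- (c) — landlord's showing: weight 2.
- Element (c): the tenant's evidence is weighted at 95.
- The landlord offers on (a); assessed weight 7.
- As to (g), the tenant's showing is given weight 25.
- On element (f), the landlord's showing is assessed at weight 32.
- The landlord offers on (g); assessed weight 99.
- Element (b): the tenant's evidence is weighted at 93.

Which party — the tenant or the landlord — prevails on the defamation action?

At Stage 1 the tenant must meet the criminal standard (weight exceeds 86): on (a) the weight is 98 less the opposing 7 gives net 91, which does exceed 86, so (a) meets the standard; on (b) the weight is 93, which does exceed 86, so (b) meets the standard; on (c) the weight is 95 less the opposing 2 gives net 93, > 86, so (c) meets the standard.
  Stage 1 is satisfied; the tenant continues to bear the burden.
At Stage 2 the tenant must meet a production showing (weight is at least 18): on (d) the weight is 39 less the opposing 21 gives net 18, which does reach 18, so (d) meets the standard; on (e) the weight is 23, ≥ 18, so (e) meets the standard.
  All elements met. The tenant retains the burden for Stage 3.
At Stage 3 the tenant must meet the preponderance of the evidence (weight exceeds 52): on (f) the weight is 88 less the opposing 32 gives net 56, which does exceed 52, so (f) meets the standard.
  Stage 3 is satisfied; the onus moves to the landlord.
At Stage 4 the landlord must meet a clear and cogent showing (weight is at least 75): on (g) the weight is 99 less the opposing 25 gives net 74, < 75, so (g) does not meet the standard.
  The landlord does not carry Stage 4.
The analysis ends at Stage 4; the tenant prevails.

tenant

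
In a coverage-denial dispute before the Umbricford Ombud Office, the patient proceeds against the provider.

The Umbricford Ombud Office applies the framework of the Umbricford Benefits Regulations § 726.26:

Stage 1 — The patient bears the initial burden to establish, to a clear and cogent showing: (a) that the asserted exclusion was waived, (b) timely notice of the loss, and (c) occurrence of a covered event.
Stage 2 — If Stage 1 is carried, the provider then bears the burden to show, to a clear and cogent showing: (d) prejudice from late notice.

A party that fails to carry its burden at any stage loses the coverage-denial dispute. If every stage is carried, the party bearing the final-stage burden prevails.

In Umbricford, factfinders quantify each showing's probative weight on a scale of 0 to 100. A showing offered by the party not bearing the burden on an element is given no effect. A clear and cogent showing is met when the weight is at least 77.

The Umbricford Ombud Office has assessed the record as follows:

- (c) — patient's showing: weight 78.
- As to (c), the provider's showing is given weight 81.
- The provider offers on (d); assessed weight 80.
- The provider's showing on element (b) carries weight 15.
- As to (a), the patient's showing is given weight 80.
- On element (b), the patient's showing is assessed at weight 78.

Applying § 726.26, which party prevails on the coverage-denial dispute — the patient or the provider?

Stage 1 — burden on patient; standard: a clear and cogent showing (weight is at least 77).
    (a): 80 ≥ 77 [met]
    (b): 78 (provider's 15 disregarded) ≥ 77 [met]
    (c): 78 (provider's 81 disregarded) ≥ 77 [met]
  Stage 1 is satisfied; the onus moves to the provider.
Stage 2 — burden on provider; standard: a clear and cogent showing (weight is at least 77).
    (d): 80 ≥ 77 [met]
  All elements met at the final stage.
All stages carried — the provider prevails.

provider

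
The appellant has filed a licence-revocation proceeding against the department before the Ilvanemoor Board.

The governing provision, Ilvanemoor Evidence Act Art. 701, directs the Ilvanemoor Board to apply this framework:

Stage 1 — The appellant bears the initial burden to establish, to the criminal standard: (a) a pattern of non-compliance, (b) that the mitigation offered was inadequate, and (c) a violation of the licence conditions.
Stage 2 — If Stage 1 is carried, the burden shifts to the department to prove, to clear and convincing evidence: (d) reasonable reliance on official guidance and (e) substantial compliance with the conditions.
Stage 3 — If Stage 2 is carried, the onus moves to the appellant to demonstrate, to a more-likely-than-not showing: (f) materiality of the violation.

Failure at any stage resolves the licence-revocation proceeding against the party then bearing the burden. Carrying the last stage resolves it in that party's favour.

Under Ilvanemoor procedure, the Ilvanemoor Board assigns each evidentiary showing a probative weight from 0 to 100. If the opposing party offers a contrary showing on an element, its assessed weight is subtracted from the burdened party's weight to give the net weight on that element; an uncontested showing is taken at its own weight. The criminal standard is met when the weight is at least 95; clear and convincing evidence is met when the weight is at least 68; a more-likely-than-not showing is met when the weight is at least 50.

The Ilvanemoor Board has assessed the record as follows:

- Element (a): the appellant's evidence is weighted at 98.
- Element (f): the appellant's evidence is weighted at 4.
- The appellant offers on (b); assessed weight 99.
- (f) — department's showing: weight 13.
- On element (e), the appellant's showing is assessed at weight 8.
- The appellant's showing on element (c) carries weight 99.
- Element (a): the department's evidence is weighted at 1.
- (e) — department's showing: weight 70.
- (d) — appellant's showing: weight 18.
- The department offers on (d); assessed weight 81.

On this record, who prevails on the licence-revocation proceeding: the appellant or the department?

Stage 1 — burden on appellant; standard: the criminal standard (weight is at least 95).
    (a): 98 − 1 = 97 ≥ 95 [met]
    (b): 99 ≥ 95 [met]
    (c): 99 ≥ 95 [met]
  The appellant carries Stage 1; the department now bears the burden.
Stage 2 — burden on department; standard: clear and convincing evidence (weight is at least 68).
    (d): 81 − 18 = 63 < 68 [not met]
    (e): 70 − 8 = 62 < 68 [not met]
  Stage 2 not carried; the department fails its burden.
The appellant prevails.

appellant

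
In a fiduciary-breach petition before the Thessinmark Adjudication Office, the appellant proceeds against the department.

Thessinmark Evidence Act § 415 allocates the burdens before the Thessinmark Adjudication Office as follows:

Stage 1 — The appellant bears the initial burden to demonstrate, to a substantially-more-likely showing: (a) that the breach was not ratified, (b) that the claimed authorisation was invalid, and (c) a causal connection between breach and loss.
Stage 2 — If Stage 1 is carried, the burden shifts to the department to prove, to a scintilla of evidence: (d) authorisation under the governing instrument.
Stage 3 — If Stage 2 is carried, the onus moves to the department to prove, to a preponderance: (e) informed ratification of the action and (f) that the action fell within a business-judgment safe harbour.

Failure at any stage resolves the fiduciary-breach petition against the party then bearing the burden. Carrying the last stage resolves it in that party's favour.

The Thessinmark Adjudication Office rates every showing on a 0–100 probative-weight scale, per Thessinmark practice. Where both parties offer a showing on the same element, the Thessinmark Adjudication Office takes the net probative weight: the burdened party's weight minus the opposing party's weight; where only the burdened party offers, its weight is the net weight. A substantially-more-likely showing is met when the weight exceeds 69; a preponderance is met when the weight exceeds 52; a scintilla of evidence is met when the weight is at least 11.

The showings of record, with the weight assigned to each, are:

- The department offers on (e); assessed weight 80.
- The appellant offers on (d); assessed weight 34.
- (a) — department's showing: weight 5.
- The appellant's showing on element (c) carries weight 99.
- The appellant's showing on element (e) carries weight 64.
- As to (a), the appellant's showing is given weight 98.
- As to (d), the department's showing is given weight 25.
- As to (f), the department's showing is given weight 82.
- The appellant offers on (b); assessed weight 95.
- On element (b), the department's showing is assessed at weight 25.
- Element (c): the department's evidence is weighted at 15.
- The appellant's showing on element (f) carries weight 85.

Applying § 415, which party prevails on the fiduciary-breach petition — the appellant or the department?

Stage 1 (appellant, a substantially-more-likely showing, weight exceeds 69): (a) net 98−5=93 > 69 — meets; (b) net 95−25=70 > 69 — meets; (c) net 99−15=84 > 69 — meets.
  The appellant carries Stage 1; the department now bears the burden.
Stage 2 (department, a scintilla of evidence, weight is at least 11): (d) net 25−34=-9 < 11 — fails.
  Not every element is met, so the department fails to carry Stage 2.
The analysis ends at Stage 2; the appellant prevails.

appellant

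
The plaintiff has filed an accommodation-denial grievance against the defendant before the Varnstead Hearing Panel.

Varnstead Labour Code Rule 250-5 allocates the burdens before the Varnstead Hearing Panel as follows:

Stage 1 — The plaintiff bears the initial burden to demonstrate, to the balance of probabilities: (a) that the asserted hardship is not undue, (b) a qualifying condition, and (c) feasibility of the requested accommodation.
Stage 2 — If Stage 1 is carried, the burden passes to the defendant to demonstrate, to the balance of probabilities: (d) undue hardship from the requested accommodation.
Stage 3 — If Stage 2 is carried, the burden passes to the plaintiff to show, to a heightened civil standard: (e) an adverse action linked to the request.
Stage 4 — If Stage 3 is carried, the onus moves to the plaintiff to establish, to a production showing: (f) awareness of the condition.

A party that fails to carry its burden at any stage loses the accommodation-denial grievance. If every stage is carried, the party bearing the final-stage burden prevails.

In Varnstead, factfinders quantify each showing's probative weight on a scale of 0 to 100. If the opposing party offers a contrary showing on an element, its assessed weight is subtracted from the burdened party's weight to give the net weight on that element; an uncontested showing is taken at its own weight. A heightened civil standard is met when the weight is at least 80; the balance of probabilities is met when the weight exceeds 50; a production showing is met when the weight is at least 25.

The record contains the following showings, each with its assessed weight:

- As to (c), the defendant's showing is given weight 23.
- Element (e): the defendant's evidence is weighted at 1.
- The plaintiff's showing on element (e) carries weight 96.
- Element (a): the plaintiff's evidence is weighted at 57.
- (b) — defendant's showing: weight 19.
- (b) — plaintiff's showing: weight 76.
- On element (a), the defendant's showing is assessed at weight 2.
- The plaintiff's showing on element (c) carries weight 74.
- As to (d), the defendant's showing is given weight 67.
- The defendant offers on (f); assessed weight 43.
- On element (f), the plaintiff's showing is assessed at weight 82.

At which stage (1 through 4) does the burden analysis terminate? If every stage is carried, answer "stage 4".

stage 4

Stage 1 — burden on plaintiff; standard: the balance of probabilities (weight exceeds 50).
    (a): 57 − 2 = 55 > 50 [met]
    (b): 76 − 19 = 57 > 50 [met]
    (c): 74 − 23 = 51 > 50 [met]
  Stage 1 is satisfied; the onus moves to the defendant.
Stage 2 — burden on defendant; standard: the balance of probabilities (weight exceeds 50).
    (d): 67 > 50 [met]
  The defendant carries Stage 2; the plaintiff now bears the burden.
Stage 3 — burden on plaintiff; standard: a heightened civil standard (weight is at least 80).
    (e): 96 − 1 = 95 ≥ 80 [met]
  All elements met. The plaintiff retains the burden for Stage 4.
Stage 4 — burden on plaintiff; standard: a production showing (weight is at least 25).
    (f): 82 − 43 = 39 ≥ 25 [met]
  Stage 4 carried; the final stage is satisfied.
With every stage satisfied, the plaintiff prevails.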